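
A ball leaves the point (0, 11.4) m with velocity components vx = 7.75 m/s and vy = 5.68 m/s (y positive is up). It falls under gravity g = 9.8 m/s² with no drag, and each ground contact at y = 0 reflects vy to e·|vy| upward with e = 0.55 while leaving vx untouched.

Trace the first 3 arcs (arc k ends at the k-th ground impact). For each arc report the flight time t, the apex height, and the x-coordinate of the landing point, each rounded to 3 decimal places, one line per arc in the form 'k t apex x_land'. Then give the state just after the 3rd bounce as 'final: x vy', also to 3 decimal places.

Arc 1: start y=11.400, vy=5.680 → t=2.211, apex=13.046, x_land=17.138, impact vy=-15.991
  bounce: vy ← 0.55·15.991 = 8.795
Arc 2: start y=0.000, vy=8.795 → t=1.795, apex=3.946, x_land=31.048, impact vy=-8.795
  bounce: vy ← 0.55·8.795 = 4.837
Arc 3: start y=0.000, vy=4.837 → t=0.987, apex=1.194, x_land=38.698, impact vy=-4.837
  bounce: vy ← 0.55·4.837 = 2.660

1 2.211 13.046 17.138
2 1.795 3.946 31.048
3 0.987 1.194 38.698
final: 38.698 2.660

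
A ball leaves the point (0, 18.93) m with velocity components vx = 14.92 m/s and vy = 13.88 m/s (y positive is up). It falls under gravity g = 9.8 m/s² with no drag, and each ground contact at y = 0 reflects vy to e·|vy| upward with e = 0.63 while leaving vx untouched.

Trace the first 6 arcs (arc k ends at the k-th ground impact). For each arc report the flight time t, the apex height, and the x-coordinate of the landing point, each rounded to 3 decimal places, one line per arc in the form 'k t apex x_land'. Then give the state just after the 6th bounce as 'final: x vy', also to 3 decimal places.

1 3.839 28.759 57.278
2 3.053 11.415 102.822
3 1.923 4.530 131.514
4 1.212 1.798 149.591
5 0.763 0.714 160.979
6 0.481 0.283 168.153
final: 168.153 1.484

Arc 1: start y=18.930, vy=13.880 → t=3.839, apex=28.759, x_land=57.278, impact vy=-23.742
  bounce: vy ← 0.63·23.742 = 14.957
Arc 2: start y=0.000, vy=14.957 → t=3.053, apex=11.415, x_land=102.822, impact vy=-14.957
  bounce: vy ← 0.63·14.957 = 9.423
Arc 3: start y=0.000, vy=9.423 → t=1.923, apex=4.530, x_land=131.514, impact vy=-9.423
  bounce: vy ← 0.63·9.423 = 5.937
Arc 4: start y=0.000, vy=5.937 → t=1.212, apex=1.798, x_land=149.591, impact vy=-5.937
  bounce: vy ← 0.63·5.937 = 3.740
Arc 5: start y=0.000, vy=3.740 → t=0.763, apex=0.714, x_land=160.979, impact vy=-3.740
  bounce: vy ← 0.63·3.740 = 2.356
Arc 6: start y=0.000, vy=2.356 → t=0.481, apex=0.283, x_land=168.153, impact vy=-2.356
  bounce: vy ← 0.63·2.356 = 1.484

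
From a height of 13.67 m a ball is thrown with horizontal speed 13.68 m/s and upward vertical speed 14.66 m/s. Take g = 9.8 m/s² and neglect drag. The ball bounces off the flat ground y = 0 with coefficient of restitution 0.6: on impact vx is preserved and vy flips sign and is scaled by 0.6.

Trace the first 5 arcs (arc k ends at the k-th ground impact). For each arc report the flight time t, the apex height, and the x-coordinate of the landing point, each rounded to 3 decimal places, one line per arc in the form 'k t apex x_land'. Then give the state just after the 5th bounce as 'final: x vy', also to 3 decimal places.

Arc 1: start y=13.670, vy=14.660 → t=3.738, apex=24.635, x_land=51.138, impact vy=-21.974
  bounce: vy ← 0.6·21.974 = 13.184
Arc 2: start y=0.000, vy=13.184 → t=2.691, apex=8.869, x_land=87.946, impact vy=-13.184
  bounce: vy ← 0.6·13.184 = 7.911
Arc 3: start y=0.000, vy=7.911 → t=1.614, apex=3.193, x_land=110.031, impact vy=-7.911
  bounce: vy ← 0.6·7.911 = 4.746
Arc 4: start y=0.000, vy=4.746 → t=0.969, apex=1.149, x_land=123.282, impact vy=-4.746
  bounce: vy ← 0.6·4.746 = 2.848
Arc 5: start y=0.000, vy=2.848 → t=0.581, apex=0.414, x_land=131.233, impact vy=-2.848
  bounce: vy ← 0.6·2.848 = 1.709

1 3.738 24.635 51.138
2 2.691 8.869 87.946
3 1.614 3.193 110.031
4 0.969 1.149 123.282
5 0.581 0.414 131.233
final: 131.233 1.709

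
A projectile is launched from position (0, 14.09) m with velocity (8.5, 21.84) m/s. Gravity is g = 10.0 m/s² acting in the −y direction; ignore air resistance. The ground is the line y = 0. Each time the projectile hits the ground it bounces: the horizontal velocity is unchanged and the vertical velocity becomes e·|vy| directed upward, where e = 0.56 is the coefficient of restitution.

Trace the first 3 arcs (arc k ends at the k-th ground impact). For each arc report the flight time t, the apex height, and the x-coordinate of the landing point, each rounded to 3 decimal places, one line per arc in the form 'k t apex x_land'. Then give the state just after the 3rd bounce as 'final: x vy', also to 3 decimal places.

1 4.939 37.939 41.978
2 3.085 11.898 68.202
3 1.728 3.731 82.887
final: 82.887 4.838

Arc 1: start y=14.090, vy=21.840 → t=4.939, apex=37.939, x_land=41.978, impact vy=-27.546
  bounce: vy ← 0.56·27.546 = 15.426
Arc 2: start y=0.000, vy=15.426 → t=3.085, apex=11.898, x_land=68.202, impact vy=-15.426
  bounce: vy ← 0.56·15.426 = 8.638
Arc 3: start y=0.000, vy=8.638 → t=1.728, apex=3.731, x_land=82.887, impact vy=-8.638
  bounce: vy ← 0.56·8.638 = 4.838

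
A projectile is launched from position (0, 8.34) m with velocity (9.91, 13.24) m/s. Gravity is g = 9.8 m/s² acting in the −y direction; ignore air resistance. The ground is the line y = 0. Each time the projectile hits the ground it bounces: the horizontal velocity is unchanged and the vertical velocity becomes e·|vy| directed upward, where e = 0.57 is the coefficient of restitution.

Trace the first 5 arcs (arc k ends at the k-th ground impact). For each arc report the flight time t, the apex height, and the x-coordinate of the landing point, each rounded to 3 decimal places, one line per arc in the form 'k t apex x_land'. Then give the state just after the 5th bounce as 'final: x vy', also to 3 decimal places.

1 3.229 17.284 32.001
2 2.141 5.615 53.218
3 1.220 1.824 65.313
4 0.696 0.593 72.206
5 0.397 0.193 76.136
final: 76.136 1.107

Arc 1: start y=8.340, vy=13.240 → t=3.229, apex=17.284, x_land=32.001, impact vy=-18.405
  bounce: vy ← 0.57·18.405 = 10.491
Arc 2: start y=0.000, vy=10.491 → t=2.141, apex=5.615, x_land=53.218, impact vy=-10.491
  bounce: vy ← 0.57·10.491 = 5.980
Arc 3: start y=0.000, vy=5.980 → t=1.220, apex=1.824, x_land=65.313, impact vy=-5.980
  bounce: vy ← 0.57·5.980 = 3.409
Arc 4: start y=0.000, vy=3.409 → t=0.696, apex=0.593, x_land=72.206, impact vy=-3.409
  bounce: vy ← 0.57·3.409 = 1.943
Arc 5: start y=0.000, vy=1.943 → t=0.397, apex=0.193, x_land=76.136, impact vy=-1.943
  bounce: vy ← 0.57·1.943 = 1.107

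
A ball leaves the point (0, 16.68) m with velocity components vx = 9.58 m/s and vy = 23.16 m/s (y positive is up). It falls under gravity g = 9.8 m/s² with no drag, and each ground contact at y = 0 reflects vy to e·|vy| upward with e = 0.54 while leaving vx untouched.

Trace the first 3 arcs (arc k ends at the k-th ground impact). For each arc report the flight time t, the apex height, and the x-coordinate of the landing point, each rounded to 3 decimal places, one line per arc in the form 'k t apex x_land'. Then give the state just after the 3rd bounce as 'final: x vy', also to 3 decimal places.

1 5.361 44.047 51.363
2 3.238 12.844 82.383
3 1.749 3.745 99.134
final: 99.134 4.627

Arc 1: start y=16.680, vy=23.160 → t=5.361, apex=44.047, x_land=51.363, impact vy=-29.382
  bounce: vy ← 0.54·29.382 = 15.866
Arc 2: start y=0.000, vy=15.866 → t=3.238, apex=12.844, x_land=82.383, impact vy=-15.866
  bounce: vy ← 0.54·15.866 = 8.568
Arc 3: start y=0.000, vy=8.568 → t=1.749, apex=3.745, x_land=99.134, impact vy=-8.568
  bounce: vy ← 0.54·8.568 = 4.627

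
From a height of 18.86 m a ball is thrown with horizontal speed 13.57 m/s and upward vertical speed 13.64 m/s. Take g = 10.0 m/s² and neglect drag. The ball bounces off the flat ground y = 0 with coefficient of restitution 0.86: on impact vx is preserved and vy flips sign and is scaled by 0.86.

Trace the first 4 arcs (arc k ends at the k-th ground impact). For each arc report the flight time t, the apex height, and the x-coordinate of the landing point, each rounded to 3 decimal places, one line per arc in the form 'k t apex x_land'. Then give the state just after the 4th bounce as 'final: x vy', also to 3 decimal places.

Arc 1: start y=18.860, vy=13.640 → t=3.737, apex=28.162, x_land=50.715, impact vy=-23.733
  bounce: vy ← 0.86·23.733 = 20.410
Arc 2: start y=0.000, vy=20.410 → t=4.082, apex=20.829, x_land=106.108, impact vy=-20.410
  bounce: vy ← 0.86·20.410 = 17.553
Arc 3: start y=0.000, vy=17.553 → t=3.511, apex=15.405, x_land=153.747, impact vy=-17.553
  bounce: vy ← 0.86·17.553 = 15.095
Arc 4: start y=0.000, vy=15.095 → t=3.019, apex=11.394, x_land=194.716, impact vy=-15.095
  bounce: vy ← 0.86·15.095 = 12.982

1 3.737 28.162 50.715
2 4.082 20.829 106.108
3 3.511 15.405 153.747
4 3.019 11.394 194.716
final: 194.716 12.982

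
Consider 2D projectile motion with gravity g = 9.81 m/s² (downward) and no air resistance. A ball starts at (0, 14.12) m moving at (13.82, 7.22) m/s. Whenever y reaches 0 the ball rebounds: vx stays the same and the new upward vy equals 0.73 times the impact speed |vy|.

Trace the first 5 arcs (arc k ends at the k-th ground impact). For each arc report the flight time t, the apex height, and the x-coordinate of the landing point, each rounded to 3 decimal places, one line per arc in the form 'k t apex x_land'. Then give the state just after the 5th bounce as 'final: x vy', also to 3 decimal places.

Arc 1: start y=14.120, vy=7.220 → t=2.585, apex=16.777, x_land=35.730, impact vy=-18.143
  bounce: vy ← 0.73·18.143 = 13.244
Arc 2: start y=0.000, vy=13.244 → t=2.700, apex=8.940, x_land=73.047, impact vy=-13.244
  bounce: vy ← 0.73·13.244 = 9.668
Arc 3: start y=0.000, vy=9.668 → t=1.971, apex=4.764, x_land=100.287, impact vy=-9.668
  bounce: vy ← 0.73·9.668 = 7.058
Arc 4: start y=0.000, vy=7.058 → t=1.439, apex=2.539, x_land=120.173, impact vy=-7.058
  bounce: vy ← 0.73·7.058 = 5.152
Arc 5: start y=0.000, vy=5.152 → t=1.050, apex=1.353, x_land=134.690, impact vy=-5.152
  bounce: vy ← 0.73·5.152 = 3.761

1 2.585 16.777 35.730
2 2.700 8.940 73.047
3 1.971 4.764 100.287
4 1.439 2.539 120.173
5 1.050 1.353 134.690
final: 134.690 3.761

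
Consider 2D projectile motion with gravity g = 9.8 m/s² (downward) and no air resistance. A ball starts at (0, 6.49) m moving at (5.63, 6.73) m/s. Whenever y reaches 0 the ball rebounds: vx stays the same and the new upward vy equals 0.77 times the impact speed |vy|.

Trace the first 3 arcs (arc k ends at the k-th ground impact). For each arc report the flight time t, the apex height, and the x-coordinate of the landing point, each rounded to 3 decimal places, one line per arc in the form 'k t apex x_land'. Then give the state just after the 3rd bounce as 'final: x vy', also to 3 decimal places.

1 2.027 8.801 11.412
2 2.064 5.218 23.031
3 1.589 3.094 31.978
final: 31.978 5.996

Arc 1: start y=6.490, vy=6.730 → t=2.027, apex=8.801, x_land=11.412, impact vy=-13.134
  bounce: vy ← 0.77·13.134 = 10.113
Arc 2: start y=0.000, vy=10.113 → t=2.064, apex=5.218, x_land=23.031, impact vy=-10.113
  bounce: vy ← 0.77·10.113 = 7.787
Arc 3: start y=0.000, vy=7.787 → t=1.589, apex=3.094, x_land=31.978, impact vy=-7.787
  bounce: vy ← 0.77·7.787 = 5.996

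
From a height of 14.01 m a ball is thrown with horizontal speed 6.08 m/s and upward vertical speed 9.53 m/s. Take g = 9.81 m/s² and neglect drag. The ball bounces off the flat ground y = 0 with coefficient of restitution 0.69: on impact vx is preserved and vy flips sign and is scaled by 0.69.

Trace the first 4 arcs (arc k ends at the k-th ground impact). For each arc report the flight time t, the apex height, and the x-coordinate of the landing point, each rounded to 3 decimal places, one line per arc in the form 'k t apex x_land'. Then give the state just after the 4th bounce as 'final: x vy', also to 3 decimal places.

Arc 1: start y=14.010, vy=9.530 → t=2.921, apex=18.639, x_land=17.759, impact vy=-19.123
  bounce: vy ← 0.69·19.123 = 13.195
Arc 2: start y=0.000, vy=13.195 → t=2.690, apex=8.874, x_land=34.114, impact vy=-13.195
  bounce: vy ← 0.69·13.195 = 9.105
Arc 3: start y=0.000, vy=9.105 → t=1.856, apex=4.225, x_land=45.400, impact vy=-9.105
  bounce: vy ← 0.69·9.105 = 6.282
Arc 4: start y=0.000, vy=6.282 → t=1.281, apex=2.011, x_land=53.187, impact vy=-6.282
  bounce: vy ← 0.69·6.282 = 4.335

1 2.921 18.639 17.759
2 2.690 8.874 34.114
3 1.856 4.225 45.400
4 1.281 2.011 53.187
final: 53.187 4.335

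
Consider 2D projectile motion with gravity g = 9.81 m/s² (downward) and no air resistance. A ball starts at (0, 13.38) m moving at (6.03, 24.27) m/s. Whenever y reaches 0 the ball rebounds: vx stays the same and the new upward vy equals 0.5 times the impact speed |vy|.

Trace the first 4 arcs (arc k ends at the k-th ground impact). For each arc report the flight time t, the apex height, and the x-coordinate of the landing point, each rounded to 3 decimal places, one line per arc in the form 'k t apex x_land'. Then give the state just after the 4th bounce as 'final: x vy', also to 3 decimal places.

Arc 1: start y=13.380, vy=24.270 → t=5.449, apex=43.402, x_land=32.855, impact vy=-29.181
  bounce: vy ← 0.5·29.181 = 14.591
Arc 2: start y=0.000, vy=14.591 → t=2.975, apex=10.851, x_land=50.793, impact vy=-14.591
  bounce: vy ← 0.5·14.591 = 7.295
Arc 3: start y=0.000, vy=7.295 → t=1.487, apex=2.713, x_land=59.761, impact vy=-7.295
  bounce: vy ← 0.5·7.295 = 3.648
Arc 4: start y=0.000, vy=3.648 → t=0.744, apex=0.678, x_land=64.245, impact vy=-3.648
  bounce: vy ← 0.5·3.648 = 1.824

1 5.449 43.402 32.855
2 2.975 10.851 50.793
3 1.487 2.713 59.761
4 0.744 0.678 64.245
final: 64.245 1.824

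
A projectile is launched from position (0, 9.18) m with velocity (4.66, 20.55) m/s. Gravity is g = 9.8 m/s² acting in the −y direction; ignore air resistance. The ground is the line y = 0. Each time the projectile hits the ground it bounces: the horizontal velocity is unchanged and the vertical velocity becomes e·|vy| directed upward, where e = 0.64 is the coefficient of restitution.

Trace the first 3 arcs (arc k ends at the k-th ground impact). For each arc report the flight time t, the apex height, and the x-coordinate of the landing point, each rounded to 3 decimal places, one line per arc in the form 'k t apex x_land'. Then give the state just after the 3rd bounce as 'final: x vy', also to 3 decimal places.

Arc 1: start y=9.180, vy=20.550 → t=4.601, apex=30.726, x_land=21.441, impact vy=-24.540
  bounce: vy ← 0.64·24.540 = 15.706
Arc 2: start y=0.000, vy=15.706 → t=3.205, apex=12.585, x_land=36.378, impact vy=-15.706
  bounce: vy ← 0.64·15.706 = 10.052
Arc 3: start y=0.000, vy=10.052 → t=2.051, apex=5.155, x_land=45.937, impact vy=-10.052
  bounce: vy ← 0.64·10.052 = 6.433

1 4.601 30.726 21.441
2 3.205 12.585 36.378
3 2.051 5.155 45.937
final: 45.937 6.433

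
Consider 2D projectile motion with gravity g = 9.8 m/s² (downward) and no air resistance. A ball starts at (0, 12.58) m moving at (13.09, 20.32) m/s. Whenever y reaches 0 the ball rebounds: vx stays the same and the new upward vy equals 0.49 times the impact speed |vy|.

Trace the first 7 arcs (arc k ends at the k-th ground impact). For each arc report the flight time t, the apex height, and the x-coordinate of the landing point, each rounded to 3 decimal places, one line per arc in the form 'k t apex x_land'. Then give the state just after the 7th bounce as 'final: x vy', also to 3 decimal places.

1 4.694 33.646 61.443
2 2.568 8.079 95.058
3 1.258 1.940 111.530
4 0.617 0.466 119.601
5 0.302 0.112 123.556
6 0.148 0.027 125.494
7 0.073 0.006 126.443
final: 126.443 0.174

Arc 1: start y=12.580, vy=20.320 → t=4.694, apex=33.646, x_land=61.443, impact vy=-25.680
  bounce: vy ← 0.49·25.680 = 12.583
Arc 2: start y=0.000, vy=12.583 → t=2.568, apex=8.079, x_land=95.058, impact vy=-12.583
  bounce: vy ← 0.49·12.583 = 6.166
Arc 3: start y=0.000, vy=6.166 → t=1.258, apex=1.940, x_land=111.530, impact vy=-6.166
  bounce: vy ← 0.49·6.166 = 3.021
Arc 4: start y=0.000, vy=3.021 → t=0.617, apex=0.466, x_land=119.601, impact vy=-3.021
  bounce: vy ← 0.49·3.021 = 1.480
Arc 5: start y=0.000, vy=1.480 → t=0.302, apex=0.112, x_land=123.556, impact vy=-1.480
  bounce: vy ← 0.49·1.480 = 0.725
Arc 6: start y=0.000, vy=0.725 → t=0.148, apex=0.027, x_land=125.494, impact vy=-0.725
  bounce: vy ← 0.49·0.725 = 0.355
Arc 7: start y=0.000, vy=0.355 → t=0.073, apex=0.006, x_land=126.443, impact vy=-0.355
  bounce: vy ← 0.49·0.355 = 0.174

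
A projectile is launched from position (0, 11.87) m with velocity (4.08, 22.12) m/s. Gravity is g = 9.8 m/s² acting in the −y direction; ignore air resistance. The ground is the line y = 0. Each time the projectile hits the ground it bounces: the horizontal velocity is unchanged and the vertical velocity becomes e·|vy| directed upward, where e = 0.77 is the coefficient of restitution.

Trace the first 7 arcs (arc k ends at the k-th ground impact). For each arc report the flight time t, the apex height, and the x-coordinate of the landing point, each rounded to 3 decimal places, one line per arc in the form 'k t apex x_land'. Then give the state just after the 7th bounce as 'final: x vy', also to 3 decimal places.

Arc 1: start y=11.870, vy=22.120 → t=4.999, apex=36.834, x_land=20.395, impact vy=-26.869
  bounce: vy ← 0.77·26.869 = 20.689
Arc 2: start y=0.000, vy=20.689 → t=4.222, apex=21.839, x_land=37.622, impact vy=-20.689
  bounce: vy ← 0.77·20.689 = 15.931
Arc 3: start y=0.000, vy=15.931 → t=3.251, apex=12.948, x_land=50.887, impact vy=-15.931
  bounce: vy ← 0.77·15.931 = 12.267
Arc 4: start y=0.000, vy=12.267 → t=2.503, apex=7.677, x_land=61.101, impact vy=-12.267
  bounce: vy ← 0.77·12.267 = 9.445
Arc 5: start y=0.000, vy=9.445 → t=1.928, apex=4.552, x_land=68.966, impact vy=-9.445
  bounce: vy ← 0.77·9.445 = 7.273
Arc 6: start y=0.000, vy=7.273 → t=1.484, apex=2.699, x_land=75.021, impact vy=-7.273
  bounce: vy ← 0.77·7.273 = 5.600
Arc 7: start y=0.000, vy=5.600 → t=1.143, apex=1.600, x_land=79.684, impact vy=-5.600
  bounce: vy ← 0.77·5.600 = 4.312

1 4.999 36.834 20.395
2 4.222 21.839 37.622
3 3.251 12.948 50.887
4 2.503 7.677 61.101
5 1.928 4.552 68.966
6 1.484 2.699 75.021
7 1.143 1.600 79.684
final: 79.684 4.312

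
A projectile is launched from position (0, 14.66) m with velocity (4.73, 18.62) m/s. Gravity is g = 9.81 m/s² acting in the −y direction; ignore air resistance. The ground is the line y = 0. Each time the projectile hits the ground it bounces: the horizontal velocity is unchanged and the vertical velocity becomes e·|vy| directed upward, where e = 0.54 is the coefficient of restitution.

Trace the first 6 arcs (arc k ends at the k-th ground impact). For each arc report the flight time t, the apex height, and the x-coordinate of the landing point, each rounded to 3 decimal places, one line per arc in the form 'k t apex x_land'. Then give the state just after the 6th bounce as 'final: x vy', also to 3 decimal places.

1 4.465 32.331 21.122
2 2.773 9.428 34.237
3 1.497 2.749 41.319
4 0.809 0.802 45.143
5 0.437 0.234 47.208
6 0.236 0.068 48.324
final: 48.324 0.624

Arc 1: start y=14.660, vy=18.620 → t=4.465, apex=32.331, x_land=21.122, impact vy=-25.186
  bounce: vy ← 0.54·25.186 = 13.600
Arc 2: start y=0.000, vy=13.600 → t=2.773, apex=9.428, x_land=34.237, impact vy=-13.600
  bounce: vy ← 0.54·13.600 = 7.344
Arc 3: start y=0.000, vy=7.344 → t=1.497, apex=2.749, x_land=41.319, impact vy=-7.344
  bounce: vy ← 0.54·7.344 = 3.966
Arc 4: start y=0.000, vy=3.966 → t=0.809, apex=0.802, x_land=45.143, impact vy=-3.966
  bounce: vy ← 0.54·3.966 = 2.142
Arc 5: start y=0.000, vy=2.142 → t=0.437, apex=0.234, x_land=47.208, impact vy=-2.142
  bounce: vy ← 0.54·2.142 = 1.156
Arc 6: start y=0.000, vy=1.156 → t=0.236, apex=0.068, x_land=48.324, impact vy=-1.156
  bounce: vy ← 0.54·1.156 = 0.624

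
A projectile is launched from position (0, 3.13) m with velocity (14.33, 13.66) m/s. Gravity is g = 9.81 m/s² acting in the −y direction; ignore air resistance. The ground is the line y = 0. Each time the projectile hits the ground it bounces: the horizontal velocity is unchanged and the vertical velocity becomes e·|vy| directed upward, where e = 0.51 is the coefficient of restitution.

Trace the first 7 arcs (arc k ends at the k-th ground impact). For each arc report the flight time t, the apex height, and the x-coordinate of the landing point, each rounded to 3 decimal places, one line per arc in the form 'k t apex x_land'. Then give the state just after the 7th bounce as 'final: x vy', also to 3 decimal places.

1 2.998 12.640 42.958
2 1.637 3.288 66.423
3 0.835 0.855 78.389
4 0.426 0.222 84.492
5 0.217 0.058 87.605
6 0.111 0.015 89.192
7 0.056 0.004 90.002
final: 90.002 0.141

Arc 1: start y=3.130, vy=13.660 → t=2.998, apex=12.640, x_land=42.958, impact vy=-15.748
  bounce: vy ← 0.51·15.748 = 8.032
Arc 2: start y=0.000, vy=8.032 → t=1.637, apex=3.288, x_land=66.423, impact vy=-8.032
  bounce: vy ← 0.51·8.032 = 4.096
Arc 3: start y=0.000, vy=4.096 → t=0.835, apex=0.855, x_land=78.389, impact vy=-4.096
  bounce: vy ← 0.51·4.096 = 2.089
Arc 4: start y=0.000, vy=2.089 → t=0.426, apex=0.222, x_land=84.492, impact vy=-2.089
  bounce: vy ← 0.51·2.089 = 1.065
Arc 5: start y=0.000, vy=1.065 → t=0.217, apex=0.058, x_land=87.605, impact vy=-1.065
  bounce: vy ← 0.51·1.065 = 0.543
Arc 6: start y=0.000, vy=0.543 → t=0.111, apex=0.015, x_land=89.192, impact vy=-0.543
  bounce: vy ← 0.51·0.543 = 0.277
Arc 7: start y=0.000, vy=0.277 → t=0.056, apex=0.004, x_land=90.002, impact vy=-0.277
  bounce: vy ← 0.51·0.277 = 0.141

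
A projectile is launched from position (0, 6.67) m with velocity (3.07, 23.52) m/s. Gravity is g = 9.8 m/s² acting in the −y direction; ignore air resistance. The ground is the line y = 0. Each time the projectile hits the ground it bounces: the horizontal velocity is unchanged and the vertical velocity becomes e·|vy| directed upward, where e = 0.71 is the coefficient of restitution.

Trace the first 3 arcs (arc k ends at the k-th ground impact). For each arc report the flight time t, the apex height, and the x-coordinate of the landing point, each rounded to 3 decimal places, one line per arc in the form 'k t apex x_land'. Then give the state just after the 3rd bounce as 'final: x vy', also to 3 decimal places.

1 5.069 34.894 15.560
2 3.789 17.590 27.194
3 2.690 8.867 35.453
final: 35.453 9.360

Arc 1: start y=6.670, vy=23.520 → t=5.069, apex=34.894, x_land=15.560, impact vy=-26.152
  bounce: vy ← 0.71·26.152 = 18.568
Arc 2: start y=0.000, vy=18.568 → t=3.789, apex=17.590, x_land=27.194, impact vy=-18.568
  bounce: vy ← 0.71·18.568 = 13.183
Arc 3: start y=0.000, vy=13.183 → t=2.690, apex=8.867, x_land=35.453, impact vy=-13.183
  bounce: vy ← 0.71·13.183 = 9.360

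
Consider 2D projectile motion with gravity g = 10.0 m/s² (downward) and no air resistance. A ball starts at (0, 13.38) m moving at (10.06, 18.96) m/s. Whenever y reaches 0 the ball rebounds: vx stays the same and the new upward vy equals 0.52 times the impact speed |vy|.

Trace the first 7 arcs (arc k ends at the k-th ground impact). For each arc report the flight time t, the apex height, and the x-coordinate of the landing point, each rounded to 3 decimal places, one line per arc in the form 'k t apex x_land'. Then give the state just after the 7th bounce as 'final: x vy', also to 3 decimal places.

Arc 1: start y=13.380, vy=18.960 → t=4.400, apex=31.354, x_land=44.266, impact vy=-25.042
  bounce: vy ← 0.52·25.042 = 13.022
Arc 2: start y=0.000, vy=13.022 → t=2.604, apex=8.478, x_land=70.465, impact vy=-13.022
  bounce: vy ← 0.52·13.022 = 6.771
Arc 3: start y=0.000, vy=6.771 → t=1.354, apex=2.292, x_land=84.089, impact vy=-6.771
  bounce: vy ← 0.52·6.771 = 3.521
Arc 4: start y=0.000, vy=3.521 → t=0.704, apex=0.620, x_land=91.173, impact vy=-3.521
  bounce: vy ← 0.52·3.521 = 1.831
Arc 5: start y=0.000, vy=1.831 → t=0.366, apex=0.168, x_land=94.857, impact vy=-1.831
  bounce: vy ← 0.52·1.831 = 0.952
Arc 6: start y=0.000, vy=0.952 → t=0.190, apex=0.045, x_land=96.773, impact vy=-0.952
  bounce: vy ← 0.52·0.952 = 0.495
Arc 7: start y=0.000, vy=0.495 → t=0.099, apex=0.012, x_land=97.769, impact vy=-0.495
  bounce: vy ← 0.52·0.495 = 0.257

1 4.400 31.354 44.266
2 2.604 8.478 70.465
3 1.354 2.292 84.089
4 0.704 0.620 91.173
5 0.366 0.168 94.857
6 0.190 0.045 96.773
7 0.099 0.012 97.769
final: 97.769 0.257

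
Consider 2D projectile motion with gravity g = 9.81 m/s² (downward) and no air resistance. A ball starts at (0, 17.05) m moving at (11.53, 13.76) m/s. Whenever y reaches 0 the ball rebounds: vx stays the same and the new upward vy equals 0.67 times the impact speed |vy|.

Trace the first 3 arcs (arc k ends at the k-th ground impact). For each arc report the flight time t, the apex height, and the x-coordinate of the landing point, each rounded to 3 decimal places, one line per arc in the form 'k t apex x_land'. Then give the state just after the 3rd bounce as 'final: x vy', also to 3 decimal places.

Arc 1: start y=17.050, vy=13.760 → t=3.736, apex=26.700, x_land=43.073, impact vy=-22.888
  bounce: vy ← 0.67·22.888 = 15.335
Arc 2: start y=0.000, vy=15.335 → t=3.126, apex=11.986, x_land=79.121, impact vy=-15.335
  bounce: vy ← 0.67·15.335 = 10.274
Arc 3: start y=0.000, vy=10.274 → t=2.095, apex=5.380, x_land=103.272, impact vy=-10.274
  bounce: vy ← 0.67·10.274 = 6.884

1 3.736 26.700 43.073
2 3.126 11.986 79.121
3 2.095 5.380 103.272
final: 103.272 6.884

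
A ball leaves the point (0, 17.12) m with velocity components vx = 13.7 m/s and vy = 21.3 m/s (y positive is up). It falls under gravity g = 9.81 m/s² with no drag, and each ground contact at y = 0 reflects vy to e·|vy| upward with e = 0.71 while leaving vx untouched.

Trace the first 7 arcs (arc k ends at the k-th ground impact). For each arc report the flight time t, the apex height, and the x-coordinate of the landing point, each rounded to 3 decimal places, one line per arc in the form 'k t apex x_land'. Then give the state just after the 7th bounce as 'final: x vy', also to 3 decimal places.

Arc 1: start y=17.120, vy=21.300 → t=5.036, apex=40.244, x_land=68.988, impact vy=-28.100
  bounce: vy ← 0.71·28.100 = 19.951
Arc 2: start y=0.000, vy=19.951 → t=4.067, apex=20.287, x_land=124.712, impact vy=-19.951
  bounce: vy ← 0.71·19.951 = 14.165
Arc 3: start y=0.000, vy=14.165 → t=2.888, apex=10.227, x_land=164.276, impact vy=-14.165
  bounce: vy ← 0.71·14.165 = 10.057
Arc 4: start y=0.000, vy=10.057 → t=2.050, apex=5.155, x_land=192.366, impact vy=-10.057
  bounce: vy ← 0.71·10.057 = 7.141
Arc 5: start y=0.000, vy=7.141 → t=1.456, apex=2.599, x_land=212.310, impact vy=-7.141
  bounce: vy ← 0.71·7.141 = 5.070
Arc 6: start y=0.000, vy=5.070 → t=1.034, apex=1.310, x_land=226.470, impact vy=-5.070
  bounce: vy ← 0.71·5.070 = 3.600
Arc 7: start y=0.000, vy=3.600 → t=0.734, apex=0.660, x_land=236.524, impact vy=-3.600
  bounce: vy ← 0.71·3.600 = 2.556

1 5.036 40.244 68.988
2 4.067 20.287 124.712
3 2.888 10.227 164.276
4 2.050 5.155 192.366
5 1.456 2.599 212.310
6 1.034 1.310 226.470
7 0.734 0.660 236.524
final: 236.524 2.556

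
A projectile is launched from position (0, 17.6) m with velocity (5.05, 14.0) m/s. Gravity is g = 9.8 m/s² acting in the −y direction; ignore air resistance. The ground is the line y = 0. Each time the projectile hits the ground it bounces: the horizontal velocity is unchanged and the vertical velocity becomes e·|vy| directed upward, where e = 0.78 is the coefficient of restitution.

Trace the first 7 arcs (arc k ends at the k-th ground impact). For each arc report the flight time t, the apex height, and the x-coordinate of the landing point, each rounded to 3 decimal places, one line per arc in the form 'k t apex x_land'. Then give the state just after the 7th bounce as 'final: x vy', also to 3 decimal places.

Arc 1: start y=17.600, vy=14.000 → t=3.802, apex=27.600, x_land=19.200, impact vy=-23.259
  bounce: vy ← 0.78·23.259 = 18.142
Arc 2: start y=0.000, vy=18.142 → t=3.702, apex=16.792, x_land=37.897, impact vy=-18.142
  bounce: vy ← 0.78·18.142 = 14.150
Arc 3: start y=0.000, vy=14.150 → t=2.888, apex=10.216, x_land=52.480, impact vy=-14.150
  bounce: vy ← 0.78·14.150 = 11.037
Arc 4: start y=0.000, vy=11.037 → t=2.253, apex=6.216, x_land=63.856, impact vy=-11.037
  bounce: vy ← 0.78·11.037 = 8.609
Arc 5: start y=0.000, vy=8.609 → t=1.757, apex=3.782, x_land=72.728, impact vy=-8.609
  bounce: vy ← 0.78·8.609 = 6.715
Arc 6: start y=0.000, vy=6.715 → t=1.370, apex=2.301, x_land=79.649, impact vy=-6.715
  bounce: vy ← 0.78·6.715 = 5.238
Arc 7: start y=0.000, vy=5.238 → t=1.069, apex=1.400, x_land=85.047, impact vy=-5.238
  bounce: vy ← 0.78·5.238 = 4.085

1 3.802 27.600 19.200
2 3.702 16.792 37.897
3 2.888 10.216 52.480
4 2.253 6.216 63.856
5 1.757 3.782 72.728
6 1.370 2.301 79.649
7 1.069 1.400 85.047
final: 85.047 4.085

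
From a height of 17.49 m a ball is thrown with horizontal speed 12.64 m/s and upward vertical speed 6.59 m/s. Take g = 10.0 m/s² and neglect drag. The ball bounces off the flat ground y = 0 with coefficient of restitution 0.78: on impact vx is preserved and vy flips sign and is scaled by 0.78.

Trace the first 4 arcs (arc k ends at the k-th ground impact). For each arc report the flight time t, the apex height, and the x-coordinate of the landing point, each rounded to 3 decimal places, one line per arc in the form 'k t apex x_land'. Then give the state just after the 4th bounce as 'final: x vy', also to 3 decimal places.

Arc 1: start y=17.490, vy=6.590 → t=2.642, apex=19.661, x_land=33.395, impact vy=-19.830
  bounce: vy ← 0.78·19.830 = 15.467
Arc 2: start y=0.000, vy=15.467 → t=3.093, apex=11.962, x_land=72.496, impact vy=-15.467
  bounce: vy ← 0.78·15.467 = 12.065
Arc 3: start y=0.000, vy=12.065 → t=2.413, apex=7.278, x_land=102.996, impact vy=-12.065
  bounce: vy ← 0.78·12.065 = 9.410
Arc 4: start y=0.000, vy=9.410 → t=1.882, apex=4.428, x_land=126.785, impact vy=-9.410
  bounce: vy ← 0.78·9.410 = 7.340

1 2.642 19.661 33.395
2 3.093 11.962 72.496
3 2.413 7.278 102.996
4 1.882 4.428 126.785
final: 126.785 7.340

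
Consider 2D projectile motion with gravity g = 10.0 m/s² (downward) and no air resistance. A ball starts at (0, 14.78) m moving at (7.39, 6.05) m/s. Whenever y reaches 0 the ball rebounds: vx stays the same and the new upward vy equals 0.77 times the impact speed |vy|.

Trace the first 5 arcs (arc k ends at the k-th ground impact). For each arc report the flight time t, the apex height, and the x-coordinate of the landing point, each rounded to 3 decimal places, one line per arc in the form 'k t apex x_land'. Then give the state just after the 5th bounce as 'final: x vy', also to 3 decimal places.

Arc 1: start y=14.780, vy=6.050 → t=2.428, apex=16.610, x_land=17.940, impact vy=-18.226
  bounce: vy ← 0.77·18.226 = 14.034
Arc 2: start y=0.000, vy=14.034 → t=2.807, apex=9.848, x_land=38.683, impact vy=-14.034
  bounce: vy ← 0.77·14.034 = 10.806
Arc 3: start y=0.000, vy=10.806 → t=2.161, apex=5.839, x_land=54.655, impact vy=-10.806
  bounce: vy ← 0.77·10.806 = 8.321
Arc 4: start y=0.000, vy=8.321 → t=1.664, apex=3.462, x_land=66.953, impact vy=-8.321
  bounce: vy ← 0.77·8.321 = 6.407
Arc 5: start y=0.000, vy=6.407 → t=1.281, apex=2.053, x_land=76.423, impact vy=-6.407
  bounce: vy ← 0.77·6.407 = 4.933

1 2.428 16.610 17.940
2 2.807 9.848 38.683
3 2.161 5.839 54.655
4 1.664 3.462 66.953
5 1.281 2.053 76.423
final: 76.423 4.933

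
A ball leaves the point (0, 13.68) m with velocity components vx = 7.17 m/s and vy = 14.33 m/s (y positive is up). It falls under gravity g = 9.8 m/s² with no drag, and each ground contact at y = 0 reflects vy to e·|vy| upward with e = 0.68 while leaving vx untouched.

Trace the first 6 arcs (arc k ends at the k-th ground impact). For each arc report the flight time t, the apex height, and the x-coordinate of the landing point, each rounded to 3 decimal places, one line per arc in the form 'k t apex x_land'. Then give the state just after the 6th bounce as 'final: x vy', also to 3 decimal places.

Arc 1: start y=13.680, vy=14.330 → t=3.683, apex=24.157, x_land=26.404, impact vy=-21.760
  bounce: vy ← 0.68·21.760 = 14.796
Arc 2: start y=0.000, vy=14.796 → t=3.020, apex=11.170, x_land=48.055, impact vy=-14.796
  bounce: vy ← 0.68·14.796 = 10.062
Arc 3: start y=0.000, vy=10.062 → t=2.053, apex=5.165, x_land=62.778, impact vy=-10.062
  bounce: vy ← 0.68·10.062 = 6.842
Arc 4: start y=0.000, vy=6.842 → t=1.396, apex=2.388, x_land=72.790, impact vy=-6.842
  bounce: vy ← 0.68·6.842 = 4.652
Arc 5: start y=0.000, vy=4.652 → t=0.949, apex=1.104, x_land=79.598, impact vy=-4.652
  bounce: vy ← 0.68·4.652 = 3.164
Arc 6: start y=0.000, vy=3.164 → t=0.646, apex=0.511, x_land=84.227, impact vy=-3.164
  bounce: vy ← 0.68·3.164 = 2.151

1 3.683 24.157 26.404
2 3.020 11.170 48.055
3 2.053 5.165 62.778
4 1.396 2.388 72.790
5 0.949 1.104 79.598
6 0.646 0.511 84.227
final: 84.227 2.151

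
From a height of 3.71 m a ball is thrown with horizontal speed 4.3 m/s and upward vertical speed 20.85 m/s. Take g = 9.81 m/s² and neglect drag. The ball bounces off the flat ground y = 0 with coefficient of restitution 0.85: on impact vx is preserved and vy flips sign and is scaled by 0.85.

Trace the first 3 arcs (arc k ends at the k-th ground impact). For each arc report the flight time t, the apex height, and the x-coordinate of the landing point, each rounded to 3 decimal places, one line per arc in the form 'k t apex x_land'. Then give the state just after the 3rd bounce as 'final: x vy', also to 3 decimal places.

1 4.422 25.867 19.014
2 3.904 18.689 35.801
3 3.318 13.503 50.070
final: 50.070 13.835

Arc 1: start y=3.710, vy=20.850 → t=4.422, apex=25.867, x_land=19.014, impact vy=-22.528
  bounce: vy ← 0.85·22.528 = 19.149
Arc 2: start y=0.000, vy=19.149 → t=3.904, apex=18.689, x_land=35.801, impact vy=-19.149
  bounce: vy ← 0.85·19.149 = 16.277
Arc 3: start y=0.000, vy=16.277 → t=3.318, apex=13.503, x_land=50.070, impact vy=-16.277
  bounce: vy ← 0.85·16.277 = 13.835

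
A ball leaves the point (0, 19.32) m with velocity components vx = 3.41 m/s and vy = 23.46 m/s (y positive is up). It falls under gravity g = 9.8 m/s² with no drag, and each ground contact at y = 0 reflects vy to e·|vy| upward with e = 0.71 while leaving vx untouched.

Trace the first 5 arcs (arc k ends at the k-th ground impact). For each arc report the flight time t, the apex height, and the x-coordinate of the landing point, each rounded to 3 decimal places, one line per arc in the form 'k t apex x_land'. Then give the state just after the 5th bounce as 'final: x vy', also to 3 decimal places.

1 5.504 47.400 18.769
2 4.417 23.894 33.829
3 3.136 12.045 44.522
4 2.226 6.072 52.114
5 1.581 3.061 57.504
final: 57.504 5.499

Arc 1: start y=19.320, vy=23.460 → t=5.504, apex=47.400, x_land=18.769, impact vy=-30.480
  bounce: vy ← 0.71·30.480 = 21.641
Arc 2: start y=0.000, vy=21.641 → t=4.417, apex=23.894, x_land=33.829, impact vy=-21.641
  bounce: vy ← 0.71·21.641 = 15.365
Arc 3: start y=0.000, vy=15.365 → t=3.136, apex=12.045, x_land=44.522, impact vy=-15.365
  bounce: vy ← 0.71·15.365 = 10.909
Arc 4: start y=0.000, vy=10.909 → t=2.226, apex=6.072, x_land=52.114, impact vy=-10.909
  bounce: vy ← 0.71·10.909 = 7.746
Arc 5: start y=0.000, vy=7.746 → t=1.581, apex=3.061, x_land=57.504, impact vy=-7.746
  bounce: vy ← 0.71·7.746 = 5.499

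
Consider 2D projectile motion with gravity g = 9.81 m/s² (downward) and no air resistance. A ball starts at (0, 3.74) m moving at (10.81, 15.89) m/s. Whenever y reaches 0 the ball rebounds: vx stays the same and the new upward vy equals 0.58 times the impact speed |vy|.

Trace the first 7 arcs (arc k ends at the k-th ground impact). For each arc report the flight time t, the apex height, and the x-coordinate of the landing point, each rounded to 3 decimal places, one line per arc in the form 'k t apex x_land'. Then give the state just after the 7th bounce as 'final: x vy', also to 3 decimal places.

1 3.460 16.609 37.402
2 2.135 5.587 60.477
3 1.238 1.880 73.860
4 0.718 0.632 81.622
5 0.416 0.213 86.124
6 0.242 0.072 88.736
7 0.140 0.024 90.250
final: 90.250 0.399

Arc 1: start y=3.740, vy=15.890 → t=3.460, apex=16.609, x_land=37.402, impact vy=-18.052
  bounce: vy ← 0.58·18.052 = 10.470
Arc 2: start y=0.000, vy=10.470 → t=2.135, apex=5.587, x_land=60.477, impact vy=-10.470
  bounce: vy ← 0.58·10.470 = 6.073
Arc 3: start y=0.000, vy=6.073 → t=1.238, apex=1.880, x_land=73.860, impact vy=-6.073
  bounce: vy ← 0.58·6.073 = 3.522
Arc 4: start y=0.000, vy=3.522 → t=0.718, apex=0.632, x_land=81.622, impact vy=-3.522
  bounce: vy ← 0.58·3.522 = 2.043
Arc 5: start y=0.000, vy=2.043 → t=0.416, apex=0.213, x_land=86.124, impact vy=-2.043
  bounce: vy ← 0.58·2.043 = 1.185
Arc 6: start y=0.000, vy=1.185 → t=0.242, apex=0.072, x_land=88.736, impact vy=-1.185
  bounce: vy ← 0.58·1.185 = 0.687
Arc 7: start y=0.000, vy=0.687 → t=0.140, apex=0.024, x_land=90.250, impact vy=-0.687
  bounce: vy ← 0.58·0.687 = 0.399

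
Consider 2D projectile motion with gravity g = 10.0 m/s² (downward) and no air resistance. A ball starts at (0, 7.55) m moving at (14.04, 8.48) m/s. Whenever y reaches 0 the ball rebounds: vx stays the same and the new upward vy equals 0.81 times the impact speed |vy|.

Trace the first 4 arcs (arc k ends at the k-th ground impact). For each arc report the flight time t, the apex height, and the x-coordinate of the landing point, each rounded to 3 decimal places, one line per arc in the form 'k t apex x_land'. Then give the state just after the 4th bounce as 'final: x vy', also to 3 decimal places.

Arc 1: start y=7.550, vy=8.480 → t=2.341, apex=11.146, x_land=32.868, impact vy=-14.930
  bounce: vy ← 0.81·14.930 = 12.093
Arc 2: start y=0.000, vy=12.093 → t=2.419, apex=7.313, x_land=66.826, impact vy=-12.093
  bounce: vy ← 0.81·12.093 = 9.796
Arc 3: start y=0.000, vy=9.796 → t=1.959, apex=4.798, x_land=94.333, impact vy=-9.796
  bounce: vy ← 0.81·9.796 = 7.935
Arc 4: start y=0.000, vy=7.935 → t=1.587, apex=3.148, x_land=116.613, impact vy=-7.935
  bounce: vy ← 0.81·7.935 = 6.427

1 2.341 11.146 32.868
2 2.419 7.313 66.826
3 1.959 4.798 94.333
4 1.587 3.148 116.613
final: 116.613 6.427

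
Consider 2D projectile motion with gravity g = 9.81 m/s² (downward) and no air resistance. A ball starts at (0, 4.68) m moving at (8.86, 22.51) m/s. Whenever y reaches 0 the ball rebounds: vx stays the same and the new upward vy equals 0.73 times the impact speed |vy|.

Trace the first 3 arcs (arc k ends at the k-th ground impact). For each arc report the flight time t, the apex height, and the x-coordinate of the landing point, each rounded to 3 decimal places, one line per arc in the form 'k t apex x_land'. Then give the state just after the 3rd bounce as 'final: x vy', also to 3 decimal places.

1 4.788 30.506 42.426
2 3.641 16.256 74.685
3 2.658 8.663 98.235
final: 98.235 9.517

Arc 1: start y=4.680, vy=22.510 → t=4.788, apex=30.506, x_land=42.426, impact vy=-24.465
  bounce: vy ← 0.73·24.465 = 17.859
Arc 2: start y=0.000, vy=17.859 → t=3.641, apex=16.256, x_land=74.685, impact vy=-17.859
  bounce: vy ← 0.73·17.859 = 13.037
Arc 3: start y=0.000, vy=13.037 → t=2.658, apex=8.663, x_land=98.235, impact vy=-13.037
  bounce: vy ← 0.73·13.037 = 9.517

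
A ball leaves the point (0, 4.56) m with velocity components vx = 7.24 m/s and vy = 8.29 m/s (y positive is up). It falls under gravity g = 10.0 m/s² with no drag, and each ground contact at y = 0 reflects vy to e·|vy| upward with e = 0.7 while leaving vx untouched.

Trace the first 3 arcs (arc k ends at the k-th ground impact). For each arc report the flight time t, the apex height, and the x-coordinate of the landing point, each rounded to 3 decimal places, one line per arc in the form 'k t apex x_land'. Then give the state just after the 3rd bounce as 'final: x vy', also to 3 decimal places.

1 2.094 7.996 15.158
2 1.770 3.918 27.976
3 1.239 1.920 36.949
final: 36.949 4.338

Arc 1: start y=4.560, vy=8.290 → t=2.094, apex=7.996, x_land=15.158, impact vy=-12.646
  bounce: vy ← 0.7·12.646 = 8.852
Arc 2: start y=0.000, vy=8.852 → t=1.770, apex=3.918, x_land=27.976, impact vy=-8.852
  bounce: vy ← 0.7·8.852 = 6.197
Arc 3: start y=0.000, vy=6.197 → t=1.239, apex=1.920, x_land=36.949, impact vy=-6.197
  bounce: vy ← 0.7·6.197 = 4.338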